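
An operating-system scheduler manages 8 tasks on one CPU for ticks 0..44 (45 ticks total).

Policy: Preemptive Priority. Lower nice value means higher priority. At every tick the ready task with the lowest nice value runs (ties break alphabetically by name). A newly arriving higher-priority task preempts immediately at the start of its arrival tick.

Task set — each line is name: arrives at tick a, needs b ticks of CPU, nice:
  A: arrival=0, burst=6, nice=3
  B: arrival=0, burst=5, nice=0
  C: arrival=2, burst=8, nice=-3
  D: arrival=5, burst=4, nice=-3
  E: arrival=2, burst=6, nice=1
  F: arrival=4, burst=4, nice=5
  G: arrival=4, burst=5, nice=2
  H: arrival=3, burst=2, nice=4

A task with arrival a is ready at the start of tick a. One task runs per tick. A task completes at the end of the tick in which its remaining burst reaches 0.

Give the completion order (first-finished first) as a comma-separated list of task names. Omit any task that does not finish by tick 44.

t=0: ready={A,B} → run B
t=1: ready={A,B} → run B
t=2: ready={A,B,C,E} → run C
t=3: ready={A,B,C,E,H} → run C
t=4: ready={A,B,C,E,F,G,H} → run C
t=5: ready={A,B,C,D,E,F,G,H} → run C
t=6: ready={A,B,C,D,E,F,G,H} → run C
t=7: ready={A,B,C,D,E,F,G,H} → run C
t=8: ready={A,B,C,D,E,F,G,H} → run C
t=9: ready={A,B,C,D,E,F,G,H} → run C
t=10: ready={A,B,D,E,F,G,H} → run D
t=11: ready={A,B,D,E,F,G,H} → run D
t=12: ready={A,B,D,E,F,G,H} → run D
t=13: ready={A,B,D,E,F,G,H} → run D
t=14: ready={A,B,E,F,G,H} → run B
t=15: ready={A,B,E,F,G,H} → run B
t=16: ready={A,B,E,F,G,H} → run B
t=17: ready={A,E,F,G,H} → run E
t=18: ready={A,E,F,G,H} → run E
t=19: ready={A,E,F,G,H} → run E
t=20: ready={A,E,F,G,H} → run E
t=21: ready={A,E,F,G,H} → run E
t=22: ready={A,E,F,G,H} → run E
t=23: ready={A,F,G,H} → run G
t=24: ready={A,F,G,H} → run G
t=25: ready={A,F,G,H} → run G
t=26: ready={A,F,G,H} → run G
t=27: ready={A,F,G,H} → run G
t=28: ready={A,F,H} → run A
t=29: ready={A,F,H} → run A
t=30: ready={A,F,H} → run A
t=31: ready={A,F,H} → run A
t=32: ready={A,F,H} → run A
t=33: ready={A,F,H} → run A
t=34: ready={F,H} → run H
t=35: ready={F,H} → run H
t=36: ready={F} → run F
t=37: ready={F} → run F
t=38: ready={F} → run F
t=39: ready={F} → run F
t=40: (idle)
t=41: (idle)
t=42: (idle)
t=43: (idle)
t=44: (idle)

completion order = C, D, B, E, G, A, H, F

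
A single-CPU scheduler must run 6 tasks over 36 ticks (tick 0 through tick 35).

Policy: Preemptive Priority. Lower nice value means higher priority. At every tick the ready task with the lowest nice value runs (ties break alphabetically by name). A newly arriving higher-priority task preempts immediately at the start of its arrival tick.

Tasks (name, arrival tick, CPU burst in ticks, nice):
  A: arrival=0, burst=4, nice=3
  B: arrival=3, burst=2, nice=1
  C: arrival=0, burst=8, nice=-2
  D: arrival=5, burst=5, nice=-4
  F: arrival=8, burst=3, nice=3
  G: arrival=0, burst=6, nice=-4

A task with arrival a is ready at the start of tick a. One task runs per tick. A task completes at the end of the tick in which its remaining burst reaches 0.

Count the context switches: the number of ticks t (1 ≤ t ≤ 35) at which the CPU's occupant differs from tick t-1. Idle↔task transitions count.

context switches = 7

t=0: ready={A,C,G} → run G
t=1: ready={A,C,G} → run G
t=2: ready={A,C,G} → run G
t=3: ready={A,B,C,G} → run G
t=4: ready={A,B,C,G} → run G
t=5: ready={A,B,C,D,G} → run D
t=6: ready={A,B,C,D,G} → run D
t=7: ready={A,B,C,D,G} → run D
t=8: ready={A,B,C,D,F,G} → run D
t=9: ready={A,B,C,D,F,G} → run D
t=10: ready={A,B,C,F,G} → run G
t=11: ready={A,B,C,F} → run C
t=12: ready={A,B,C,F} → run C
t=13: ready={A,B,C,F} → run C
t=14: ready={A,B,C,F} → run C
t=15: ready={A,B,C,F} → run C
t=16: ready={A,B,C,F} → run C
t=17: ready={A,B,C,F} → run C
t=18: ready={A,B,C,F} → run C
t=19: ready={A,B,F} → run B
t=20: ready={A,B,F} → run B
t=21: ready={A,F} → run A
t=22: ready={A,F} → run A
t=23: ready={A,F} → run A
t=24: ready={A,F} → run A
t=25: ready={F} → run F
t=26: ready={F} → run F
t=27: ready={F} → run F
t=28: (idle)
t=29: (idle)
t=30: (idle)
t=31: (idle)
t=32: (idle)
t=33: (idle)
t=34: (idle)
t=35: (idle)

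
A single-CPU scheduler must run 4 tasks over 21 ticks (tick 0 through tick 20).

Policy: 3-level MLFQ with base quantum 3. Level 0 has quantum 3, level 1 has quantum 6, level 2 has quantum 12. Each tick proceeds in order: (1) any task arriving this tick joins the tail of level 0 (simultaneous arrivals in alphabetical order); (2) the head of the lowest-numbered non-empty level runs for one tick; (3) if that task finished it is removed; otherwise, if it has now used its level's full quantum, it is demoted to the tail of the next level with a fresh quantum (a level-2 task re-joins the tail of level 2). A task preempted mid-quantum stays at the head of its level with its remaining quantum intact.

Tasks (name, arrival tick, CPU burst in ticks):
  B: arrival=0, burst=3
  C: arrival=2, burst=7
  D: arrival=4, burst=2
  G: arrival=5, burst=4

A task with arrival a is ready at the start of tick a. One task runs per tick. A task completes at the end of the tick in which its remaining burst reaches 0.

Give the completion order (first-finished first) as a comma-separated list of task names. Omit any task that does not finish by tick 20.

t=0: L0/L1/L2 = B/-/- → run B
t=1: L0/L1/L2 = B/-/- → run B
t=2: L0/L1/L2 = BC/-/- → run B
t=3: L0/L1/L2 = C/-/- → run C
t=4: L0/L1/L2 = CD/-/- → run C
t=5: L0/L1/L2 = CDG/-/- → run C
t=6: L0/L1/L2 = DG/C/- → run D
t=7: L0/L1/L2 = DG/C/- → run D
t=8: L0/L1/L2 = G/C/- → run G
t=9: L0/L1/L2 = G/C/- → run G
t=10: L0/L1/L2 = G/C/- → run G
t=11: L0/L1/L2 = -/CG/- → run C
t=12: L0/L1/L2 = -/CG/- → run C
t=13: L0/L1/L2 = -/CG/- → run C
t=14: L0/L1/L2 = -/CG/- → run C
t=15: L0/L1/L2 = -/G/- → run G
t=16: (idle)
t=17: (idle)
t=18: (idle)
t=19: (idle)
t=20: (idle)

completion order = B, D, C, G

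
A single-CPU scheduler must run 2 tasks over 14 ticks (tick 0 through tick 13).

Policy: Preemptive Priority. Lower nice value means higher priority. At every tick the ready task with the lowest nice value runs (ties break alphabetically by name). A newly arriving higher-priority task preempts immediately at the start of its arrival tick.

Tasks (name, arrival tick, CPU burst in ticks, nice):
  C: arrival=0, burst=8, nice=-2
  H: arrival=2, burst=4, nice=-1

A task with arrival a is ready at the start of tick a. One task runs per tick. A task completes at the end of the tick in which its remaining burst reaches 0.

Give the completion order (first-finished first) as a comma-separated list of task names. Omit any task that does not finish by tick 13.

completion order = C, H

t=0: ready={C} → run C
t=1: ready={C} → run C
t=2: ready={C,H} → run C
t=3: ready={C,H} → run C
t=4: ready={C,H} → run C
t=5: ready={C,H} → run C
t=6: ready={C,H} → run C
t=7: ready={C,H} → run C
t=8: ready={H} → run H
t=9: ready={H} → run H
t=10: ready={H} → run H
t=11: ready={H} → run H
t=12: (idle)
t=13: (idle)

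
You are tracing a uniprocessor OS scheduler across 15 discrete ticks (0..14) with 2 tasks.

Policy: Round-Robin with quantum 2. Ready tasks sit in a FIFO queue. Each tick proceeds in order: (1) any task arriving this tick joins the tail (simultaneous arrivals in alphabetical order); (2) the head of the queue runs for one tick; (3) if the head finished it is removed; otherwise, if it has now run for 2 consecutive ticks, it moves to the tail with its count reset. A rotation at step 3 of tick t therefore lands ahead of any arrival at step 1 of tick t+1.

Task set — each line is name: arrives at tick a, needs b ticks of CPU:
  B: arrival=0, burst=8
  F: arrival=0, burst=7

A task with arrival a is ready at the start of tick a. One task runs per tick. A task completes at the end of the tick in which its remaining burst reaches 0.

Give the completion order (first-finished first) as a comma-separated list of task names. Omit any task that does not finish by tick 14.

t=0: queue=[B,F] q_used=0 → run B
t=1: queue=[B,F] q_used=1 → run B
t=2: queue=[F,B] q_used=0 → run F
t=3: queue=[F,B] q_used=1 → run F
t=4: queue=[B,F] q_used=0 → run B
t=5: queue=[B,F] q_used=1 → run B
t=6: queue=[F,B] q_used=0 → run F
t=7: queue=[F,B] q_used=1 → run F
t=8: queue=[B,F] q_used=0 → run B
t=9: queue=[B,F] q_used=1 → run B
t=10: queue=[F,B] q_used=0 → run F
t=11: queue=[F,B] q_used=1 → run F
t=12: queue=[B,F] q_used=0 → run B
t=13: queue=[B,F] q_used=1 → run B
t=14: queue=[F] q_used=0 → run F

completion order = B, F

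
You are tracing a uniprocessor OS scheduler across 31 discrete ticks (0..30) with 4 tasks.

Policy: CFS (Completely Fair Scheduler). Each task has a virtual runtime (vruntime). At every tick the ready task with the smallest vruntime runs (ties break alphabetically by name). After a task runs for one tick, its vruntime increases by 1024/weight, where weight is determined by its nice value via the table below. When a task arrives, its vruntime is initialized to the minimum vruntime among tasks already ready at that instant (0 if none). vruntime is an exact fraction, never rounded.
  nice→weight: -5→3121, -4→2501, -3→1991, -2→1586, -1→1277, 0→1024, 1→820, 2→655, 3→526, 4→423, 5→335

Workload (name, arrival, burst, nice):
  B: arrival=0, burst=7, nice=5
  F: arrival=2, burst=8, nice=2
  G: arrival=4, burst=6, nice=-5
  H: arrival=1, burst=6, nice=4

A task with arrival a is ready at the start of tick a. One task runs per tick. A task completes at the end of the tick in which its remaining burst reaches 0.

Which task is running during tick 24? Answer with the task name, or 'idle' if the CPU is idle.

t=0: vr[B=0] → run B
t=1: vr[B=1024/335 H=1024/335] → run B
t=2: vr[B=2048/335 F=1024/335 H=1024/335] → run F
t=3: vr[B=2048/335 F=202752/43885 H=1024/335] → run H
t=4: vr[B=2048/335 F=202752/43885 G=202752/43885 H=776192/141705] → run F
t=5: vr[B=2048/335 F=54272/8777 G=202752/43885 H=776192/141705] → run G
t=6: vr[B=2048/335 F=54272/8777 G=677727232/136965085 H=776192/141705] → run G
t=7: vr[B=2048/335 F=54272/8777 G=722665472/136965085 H=776192/141705] → run G
t=8: vr[B=2048/335 F=54272/8777 G=767603712/136965085 H=776192/141705] → run H
t=9: vr[B=2048/335 F=54272/8777 G=767603712/136965085 H=1119232/141705] → run G
t=10: vr[B=2048/335 F=54272/8777 G=812541952/136965085 H=1119232/141705] → run G
t=11: vr[B=2048/335 F=54272/8777 G=857480192/136965085 H=1119232/141705] → run B
t=12: vr[B=3072/335 F=54272/8777 G=857480192/136965085 H=1119232/141705] → run F
t=13: vr[B=3072/335 F=339968/43885 G=857480192/136965085 H=1119232/141705] → run G
t=14: vr[B=3072/335 F=339968/43885 H=1119232/141705] → run F
t=15: vr[B=3072/335 F=408576/43885 H=1119232/141705] → run H
t=16: vr[B=3072/335 F=408576/43885 H=487424/47235] → run B
t=17: vr[B=4096/335 F=408576/43885 H=487424/47235] → run F
t=18: vr[B=4096/335 F=477184/43885 H=487424/47235] → run H
t=19: vr[B=4096/335 F=477184/43885 H=1805312/141705] → run F
t=20: vr[B=4096/335 F=545792/43885 H=1805312/141705] → run B
t=21: vr[B=1024/67 F=545792/43885 H=1805312/141705] → run F
t=22: vr[B=1024/67 F=122880/8777 H=1805312/141705] → run H
t=23: vr[B=1024/67 F=122880/8777 H=2148352/141705] → run F
t=24: vr[B=1024/67 H=2148352/141705] → run H
t=25: vr[B=1024/67] → run B
t=26: vr[B=6144/335] → run B
t=27: (idle)
t=28: (idle)
t=29: (idle)
t=30: (idle)

running at tick 24 = H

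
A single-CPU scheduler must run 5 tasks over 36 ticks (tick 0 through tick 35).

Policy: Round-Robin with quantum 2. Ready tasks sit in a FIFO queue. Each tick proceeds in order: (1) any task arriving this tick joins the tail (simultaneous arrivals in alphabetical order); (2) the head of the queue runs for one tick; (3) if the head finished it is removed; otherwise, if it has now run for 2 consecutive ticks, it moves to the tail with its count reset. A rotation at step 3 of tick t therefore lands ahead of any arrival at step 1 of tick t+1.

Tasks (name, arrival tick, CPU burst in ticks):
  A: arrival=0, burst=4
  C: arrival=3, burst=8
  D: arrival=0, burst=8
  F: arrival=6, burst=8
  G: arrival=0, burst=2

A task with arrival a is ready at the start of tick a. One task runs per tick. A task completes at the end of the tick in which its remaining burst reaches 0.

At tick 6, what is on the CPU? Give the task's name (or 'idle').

t=0: queue=[A,D,G] q_used=0 → run A
t=1: queue=[A,D,G] q_used=1 → run A
t=2: queue=[D,G,A] q_used=0 → run D
t=3: queue=[D,G,A,C] q_used=1 → run D
t=4: queue=[G,A,C,D] q_used=0 → run G
t=5: queue=[G,A,C,D] q_used=1 → run G
t=6: queue=[A,C,D,F] q_used=0 → run A
t=7: queue=[A,C,D,F] q_used=1 → run A
t=8: queue=[C,D,F] q_used=0 → run C
t=9: queue=[C,D,F] q_used=1 → run C
t=10: queue=[D,F,C] q_used=0 → run D
t=11: queue=[D,F,C] q_used=1 → run D
t=12: queue=[F,C,D] q_used=0 → run F
t=13: queue=[F,C,D] q_used=1 → run F
t=14: queue=[C,D,F] q_used=0 → run C
t=15: queue=[C,D,F] q_used=1 → run C
t=16: queue=[D,F,C] q_used=0 → run D
t=17: queue=[D,F,C] q_used=1 → run D
t=18: queue=[F,C,D] q_used=0 → run F
t=19: queue=[F,C,D] q_used=1 → run F
t=20: queue=[C,D,F] q_used=0 → run C
t=21: queue=[C,D,F] q_used=1 → run C
t=22: queue=[D,F,C] q_used=0 → run D
t=23: queue=[D,F,C] q_used=1 → run D
t=24: queue=[F,C] q_used=0 → run F
t=25: queue=[F,C] q_used=1 → run F
t=26: queue=[C,F] q_used=0 → run C
t=27: queue=[C,F] q_used=1 → run C
t=28: queue=[F] q_used=0 → run F
t=29: queue=[F] q_used=1 → run F
t=30: (idle)
t=31: (idle)
t=32: (idle)
t=33: (idle)
t=34: (idle)
t=35: (idle)

running at tick 6 = A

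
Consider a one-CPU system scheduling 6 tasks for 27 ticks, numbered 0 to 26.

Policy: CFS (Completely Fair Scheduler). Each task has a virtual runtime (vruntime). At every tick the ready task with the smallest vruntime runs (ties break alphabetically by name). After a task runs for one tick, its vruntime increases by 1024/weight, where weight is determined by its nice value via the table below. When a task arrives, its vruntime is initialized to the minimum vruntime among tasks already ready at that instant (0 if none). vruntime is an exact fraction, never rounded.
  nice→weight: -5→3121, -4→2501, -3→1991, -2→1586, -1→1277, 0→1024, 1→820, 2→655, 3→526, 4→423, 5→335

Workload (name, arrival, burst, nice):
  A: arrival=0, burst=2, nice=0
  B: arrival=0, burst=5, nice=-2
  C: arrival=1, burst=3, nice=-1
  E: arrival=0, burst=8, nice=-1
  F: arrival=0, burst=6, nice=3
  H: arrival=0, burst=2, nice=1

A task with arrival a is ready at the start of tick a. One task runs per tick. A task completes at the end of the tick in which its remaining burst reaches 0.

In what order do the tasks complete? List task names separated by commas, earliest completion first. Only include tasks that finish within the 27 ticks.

t=0: vr[A=0 B=0 E=0 F=0 H=0] → run A
t=1: vr[A=1 B=0 C=0 E=0 F=0 H=0] → run B
t=2: vr[A=1 B=512/793 C=0 E=0 F=0 H=0] → run C
t=3: vr[A=1 B=512/793 C=1024/1277 E=0 F=0 H=0] → run E
t=4: vr[A=1 B=512/793 C=1024/1277 E=1024/1277 F=0 H=0] → run F
t=5: vr[A=1 B=512/793 C=1024/1277 E=1024/1277 F=512/263 H=0] → run H
t=6: vr[A=1 B=512/793 C=1024/1277 E=1024/1277 F=512/263 H=256/205] → run B
t=7: vr[A=1 B=1024/793 C=1024/1277 E=1024/1277 F=512/263 H=256/205] → run C
t=8: vr[A=1 B=1024/793 C=2048/1277 E=1024/1277 F=512/263 H=256/205] → run E
t=9: vr[A=1 B=1024/793 C=2048/1277 E=2048/1277 F=512/263 H=256/205] → run A
t=10: vr[B=1024/793 C=2048/1277 E=2048/1277 F=512/263 H=256/205] → run H
t=11: vr[B=1024/793 C=2048/1277 E=2048/1277 F=512/263] → run B
t=12: vr[B=1536/793 C=2048/1277 E=2048/1277 F=512/263] → run C
t=13: vr[B=1536/793 E=2048/1277 F=512/263] → run E
t=14: vr[B=1536/793 E=3072/1277 F=512/263] → run B
t=15: vr[B=2048/793 E=3072/1277 F=512/263] → run F
t=16: vr[B=2048/793 E=3072/1277 F=1024/263] → run E
t=17: vr[B=2048/793 E=4096/1277 F=1024/263] → run B
t=18: vr[E=4096/1277 F=1024/263] → run E
t=19: vr[E=5120/1277 F=1024/263] → run F
t=20: vr[E=5120/1277 F=1536/263] → run E
t=21: vr[E=6144/1277 F=1536/263] → run E
t=22: vr[E=7168/1277 F=1536/263] → run E
t=23: vr[F=1536/263] → run F
t=24: vr[F=2048/263] → run F
t=25: vr[F=2560/263] → run F
t=26: (idle)

completion order = A, H, C, B, E, F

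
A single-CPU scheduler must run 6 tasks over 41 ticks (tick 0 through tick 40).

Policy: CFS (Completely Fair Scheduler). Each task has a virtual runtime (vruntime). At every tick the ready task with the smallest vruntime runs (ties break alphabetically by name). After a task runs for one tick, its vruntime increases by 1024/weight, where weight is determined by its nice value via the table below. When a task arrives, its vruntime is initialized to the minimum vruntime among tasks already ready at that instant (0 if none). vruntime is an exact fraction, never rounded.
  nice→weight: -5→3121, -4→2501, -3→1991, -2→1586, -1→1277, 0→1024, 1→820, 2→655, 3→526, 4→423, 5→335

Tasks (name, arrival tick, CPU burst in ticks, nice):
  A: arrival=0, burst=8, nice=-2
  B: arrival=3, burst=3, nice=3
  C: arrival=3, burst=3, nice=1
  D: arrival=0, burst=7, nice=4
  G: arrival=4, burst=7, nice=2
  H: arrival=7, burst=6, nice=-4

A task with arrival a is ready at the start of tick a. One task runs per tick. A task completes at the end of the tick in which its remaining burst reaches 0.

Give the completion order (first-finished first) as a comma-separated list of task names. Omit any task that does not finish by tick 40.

t=0: vr[A=0 D=0] → run A
t=1: vr[A=512/793 D=0] → run D
t=2: vr[A=512/793 D=1024/423] → run A
t=3: vr[A=1024/793 B=1024/793 C=1024/793 D=1024/423] → run A
t=4: vr[A=1536/793 B=1024/793 C=1024/793 D=1024/423 G=1024/793] → run B
t=5: vr[A=1536/793 B=675328/208559 C=1024/793 D=1024/423 G=1024/793] → run C
t=6: vr[A=1536/793 B=675328/208559 C=412928/162565 D=1024/423 G=1024/793] → run G
t=7: vr[A=1536/793 B=675328/208559 C=412928/162565 D=1024/423 G=1482752/519415 H=1536/793] → run A
t=8: vr[A=2048/793 B=675328/208559 C=412928/162565 D=1024/423 G=1482752/519415 H=1536/793] → run H
t=9: vr[A=2048/793 B=675328/208559 C=412928/162565 D=1024/423 G=1482752/519415 H=76288/32513] → run H
t=10: vr[A=2048/793 B=675328/208559 C=412928/162565 D=1024/423 G=1482752/519415 H=89600/32513] → run D
t=11: vr[A=2048/793 B=675328/208559 C=412928/162565 D=2048/423 G=1482752/519415 H=89600/32513] → run C
t=12: vr[A=2048/793 B=675328/208559 C=615936/162565 D=2048/423 G=1482752/519415 H=89600/32513] → run A
t=13: vr[A=2560/793 B=675328/208559 C=615936/162565 D=2048/423 G=1482752/519415 H=89600/32513] → run H
t=14: vr[A=2560/793 B=675328/208559 C=615936/162565 D=2048/423 G=1482752/519415 H=102912/32513] → run G
t=15: vr[A=2560/793 B=675328/208559 C=615936/162565 D=2048/423 G=2294784/519415 H=102912/32513] → run H
t=16: vr[A=2560/793 B=675328/208559 C=615936/162565 D=2048/423 G=2294784/519415 H=116224/32513] → run A
t=17: vr[A=3072/793 B=675328/208559 C=615936/162565 D=2048/423 G=2294784/519415 H=116224/32513] → run B
t=18: vr[A=3072/793 B=1081344/208559 C=615936/162565 D=2048/423 G=2294784/519415 H=116224/32513] → run H
t=19: vr[A=3072/793 B=1081344/208559 C=615936/162565 D=2048/423 G=2294784/519415 H=129536/32513] → run C
t=20: vr[A=3072/793 B=1081344/208559 D=2048/423 G=2294784/519415 H=129536/32513] → run A
t=21: vr[A=3584/793 B=1081344/208559 D=2048/423 G=2294784/519415 H=129536/32513] → run H
t=22: vr[A=3584/793 B=1081344/208559 D=2048/423 G=2294784/519415] → run G
t=23: vr[A=3584/793 B=1081344/208559 D=2048/423 G=3106816/519415] → run A
t=24: vr[B=1081344/208559 D=2048/423 G=3106816/519415] → run D
t=25: vr[B=1081344/208559 D=1024/141 G=3106816/519415] → run B
t=26: vr[D=1024/141 G=3106816/519415] → run G
t=27: vr[D=1024/141 G=3918848/519415] → run D
t=28: vr[D=4096/423 G=3918848/519415] → run G
t=29: vr[D=4096/423 G=946176/103883] → run G
t=30: vr[D=4096/423 G=5542912/519415] → run D
t=31: vr[D=5120/423 G=5542912/519415] → run G
t=32: vr[D=5120/423] → run D
t=33: vr[D=2048/141] → run D
t=34: (idle)
t=35: (idle)
t=36: (idle)
t=37: (idle)
t=38: (idle)
t=39: (idle)
t=40: (idle)

completion order = C, H, A, B, G, D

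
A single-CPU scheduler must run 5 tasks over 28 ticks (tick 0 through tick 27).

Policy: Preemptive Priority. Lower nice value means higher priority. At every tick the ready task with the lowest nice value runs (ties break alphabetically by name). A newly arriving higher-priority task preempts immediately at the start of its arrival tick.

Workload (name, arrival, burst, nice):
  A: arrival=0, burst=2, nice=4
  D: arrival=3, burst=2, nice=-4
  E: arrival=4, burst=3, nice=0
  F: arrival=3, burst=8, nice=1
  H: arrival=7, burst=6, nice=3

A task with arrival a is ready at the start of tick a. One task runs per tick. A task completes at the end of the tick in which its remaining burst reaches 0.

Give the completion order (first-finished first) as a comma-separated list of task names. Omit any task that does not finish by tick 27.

completion order = A, D, E, F, H

t=0: ready={A} → run A
t=1: ready={A} → run A
t=2: (idle)
t=3: ready={D,F} → run D
t=4: ready={D,E,F} → run D
t=5: ready={E,F} → run E
t=6: ready={E,F} → run E
t=7: ready={E,F,H} → run E
t=8: ready={F,H} → run F
t=9: ready={F,H} → run F
t=10: ready={F,H} → run F
t=11: ready={F,H} → run F
t=12: ready={F,H} → run F
t=13: ready={F,H} → run F
t=14: ready={F,H} → run F
t=15: ready={F,H} → run F
t=16: ready={H} → run H
t=17: ready={H} → run H
t=18: ready={H} → run H
t=19: ready={H} → run H
t=20: ready={H} → run H
t=21: ready={H} → run H
t=22: (idle)
t=23: (idle)
t=24: (idle)
t=25: (idle)
t=26: (idle)
t=27: (idle)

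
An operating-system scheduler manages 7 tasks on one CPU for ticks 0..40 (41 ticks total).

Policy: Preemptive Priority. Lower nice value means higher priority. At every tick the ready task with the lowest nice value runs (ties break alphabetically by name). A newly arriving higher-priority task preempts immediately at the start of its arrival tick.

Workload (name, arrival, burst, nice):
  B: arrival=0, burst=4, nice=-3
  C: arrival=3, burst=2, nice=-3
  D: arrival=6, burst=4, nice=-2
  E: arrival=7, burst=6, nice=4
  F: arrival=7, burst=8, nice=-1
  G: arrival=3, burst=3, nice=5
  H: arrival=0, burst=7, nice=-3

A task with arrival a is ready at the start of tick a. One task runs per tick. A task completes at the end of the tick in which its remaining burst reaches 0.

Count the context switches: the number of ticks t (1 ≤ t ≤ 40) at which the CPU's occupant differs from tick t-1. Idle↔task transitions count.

t=0: ready={B,H} → run B
t=1: ready={B,H} → run B
t=2: ready={B,H} → run B
t=3: ready={B,C,G,H} → run B
t=4: ready={C,G,H} → run C
t=5: ready={C,G,H} → run C
t=6: ready={D,G,H} → run H
t=7: ready={D,E,F,G,H} → run H
t=8: ready={D,E,F,G,H} → run H
t=9: ready={D,E,F,G,H} → run H
t=10: ready={D,E,F,G,H} → run H
t=11: ready={D,E,F,G,H} → run H
t=12: ready={D,E,F,G,H} → run H
t=13: ready={D,E,F,G} → run D
t=14: ready={D,E,F,G} → run D
t=15: ready={D,E,F,G} → run D
t=16: ready={D,E,F,G} → run D
t=17: ready={E,F,G} → run F
t=18: ready={E,F,G} → run F
t=19: ready={E,F,G} → run F
t=20: ready={E,F,G} → run F
t=21: ready={E,F,G} → run F
t=22: ready={E,F,G} → run F
t=23: ready={E,F,G} → run F
t=24: ready={E,F,G} → run F
t=25: ready={E,G} → run E
t=26: ready={E,G} → run E
t=27: ready={E,G} → run E
t=28: ready={E,G} → run E
t=29: ready={E,G} → run E
t=30: ready={E,G} → run E
t=31: ready={G} → run G
t=32: ready={G} → run G
t=33: ready={G} → run G
t=34: (idle)
t=35: (idle)
t=36: (idle)
t=37: (idle)
t=38: (idle)
t=39: (idle)
t=40: (idle)

context switches = 7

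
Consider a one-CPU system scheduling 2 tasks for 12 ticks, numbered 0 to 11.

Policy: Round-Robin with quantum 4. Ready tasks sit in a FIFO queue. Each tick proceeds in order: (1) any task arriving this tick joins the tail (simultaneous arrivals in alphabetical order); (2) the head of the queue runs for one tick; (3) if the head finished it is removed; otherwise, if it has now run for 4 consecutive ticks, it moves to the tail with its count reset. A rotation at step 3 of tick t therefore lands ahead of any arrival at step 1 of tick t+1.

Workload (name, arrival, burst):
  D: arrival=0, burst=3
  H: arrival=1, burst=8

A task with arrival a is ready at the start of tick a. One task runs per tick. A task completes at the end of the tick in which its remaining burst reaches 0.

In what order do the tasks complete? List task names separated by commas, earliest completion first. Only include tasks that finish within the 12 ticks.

t=0: queue=[D] q_used=0 → run D
t=1: queue=[D,H] q_used=1 → run D
t=2: queue=[D,H] q_used=2 → run D
t=3: queue=[H] q_used=0 → run H
t=4: queue=[H] q_used=1 → run H
t=5: queue=[H] q_used=2 → run H
t=6: queue=[H] q_used=3 → run H
t=7: queue=[H] q_used=0 → run H
t=8: queue=[H] q_used=1 → run H
t=9: queue=[H] q_used=2 → run H
t=10: queue=[H] q_used=3 → run H
t=11: (idle)

completion order = D, H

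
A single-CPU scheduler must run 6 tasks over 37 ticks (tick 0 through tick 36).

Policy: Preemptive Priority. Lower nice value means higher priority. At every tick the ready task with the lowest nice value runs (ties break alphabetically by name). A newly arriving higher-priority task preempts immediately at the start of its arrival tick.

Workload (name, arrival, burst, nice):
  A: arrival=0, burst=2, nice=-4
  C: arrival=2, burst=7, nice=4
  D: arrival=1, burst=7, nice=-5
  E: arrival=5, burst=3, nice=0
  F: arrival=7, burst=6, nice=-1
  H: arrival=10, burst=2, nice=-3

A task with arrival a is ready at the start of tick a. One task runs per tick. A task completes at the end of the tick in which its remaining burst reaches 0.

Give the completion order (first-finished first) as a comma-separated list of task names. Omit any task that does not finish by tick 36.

completion order = D, A, H, F, E, C

t=0: ready={A} → run A
t=1: ready={A,D} → run D
t=2: ready={A,C,D} → run D
t=3: ready={A,C,D} → run D
t=4: ready={A,C,D} → run D
t=5: ready={A,C,D,E} → run D
t=6: ready={A,C,D,E} → run D
t=7: ready={A,C,D,E,F} → run D
t=8: ready={A,C,E,F} → run A
t=9: ready={C,E,F} → run F
t=10: ready={C,E,F,H} → run H
t=11: ready={C,E,F,H} → run H
t=12: ready={C,E,F} → run F
t=13: ready={C,E,F} → run F
t=14: ready={C,E,F} → run F
t=15: ready={C,E,F} → run F
t=16: ready={C,E,F} → run F
t=17: ready={C,E} → run E
t=18: ready={C,E} → run E
t=19: ready={C,E} → run E
t=20: ready={C} → run C
t=21: ready={C} → run C
t=22: ready={C} → run C
t=23: ready={C} → run C
t=24: ready={C} → run C
t=25: ready={C} → run C
t=26: ready={C} → run C
t=27: (idle)
t=28: (idle)
t=29: (idle)
t=30: (idle)
t=31: (idle)
t=32: (idle)
t=33: (idle)
t=34: (idle)
t=35: (idle)
t=36: (idle)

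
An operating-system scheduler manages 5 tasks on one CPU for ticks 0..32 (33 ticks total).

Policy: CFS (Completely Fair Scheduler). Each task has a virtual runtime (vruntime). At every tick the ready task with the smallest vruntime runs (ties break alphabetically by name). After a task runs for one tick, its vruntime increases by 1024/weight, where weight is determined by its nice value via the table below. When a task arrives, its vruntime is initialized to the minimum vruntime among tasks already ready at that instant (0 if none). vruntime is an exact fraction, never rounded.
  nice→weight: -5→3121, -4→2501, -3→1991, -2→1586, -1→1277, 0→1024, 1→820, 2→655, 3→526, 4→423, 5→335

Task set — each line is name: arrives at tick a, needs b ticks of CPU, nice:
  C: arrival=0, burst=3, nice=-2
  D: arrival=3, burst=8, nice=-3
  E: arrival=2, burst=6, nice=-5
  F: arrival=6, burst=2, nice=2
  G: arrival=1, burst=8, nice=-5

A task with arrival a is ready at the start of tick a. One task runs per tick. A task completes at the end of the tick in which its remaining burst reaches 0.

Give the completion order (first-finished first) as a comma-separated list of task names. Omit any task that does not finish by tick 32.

completion order = C, E, F, G, D

t=0: vr[C=0] → run C
t=1: vr[C=512/793 G=512/793] → run C
t=2: vr[C=1024/793 E=512/793 G=512/793] → run E
t=3: vr[C=1024/793 D=512/793 E=2409984/2474953 G=512/793] → run D
t=4: vr[C=1024/793 D=1831424/1578863 E=2409984/2474953 G=512/793] → run G
t=5: vr[C=1024/793 D=1831424/1578863 E=2409984/2474953 G=2409984/2474953] → run E
t=6: vr[C=1024/793 D=1831424/1578863 E=3222016/2474953 F=2409984/2474953 G=2409984/2474953] → run F
t=7: vr[C=1024/793 D=1831424/1578863 E=3222016/2474953 F=4112891392/1621094215 G=2409984/2474953] → run G
t=8: vr[C=1024/793 D=1831424/1578863 E=3222016/2474953 F=4112891392/1621094215 G=3222016/2474953] → run D
t=9: vr[C=1024/793 D=2643456/1578863 E=3222016/2474953 F=4112891392/1621094215 G=3222016/2474953] → run C
t=10: vr[D=2643456/1578863 E=3222016/2474953 F=4112891392/1621094215 G=3222016/2474953] → run E
t=11: vr[D=2643456/1578863 E=4034048/2474953 F=4112891392/1621094215 G=3222016/2474953] → run G
t=12: vr[D=2643456/1578863 E=4034048/2474953 F=4112891392/1621094215 G=4034048/2474953] → run E
t=13: vr[D=2643456/1578863 E=4846080/2474953 F=4112891392/1621094215 G=4034048/2474953] → run G
t=14: vr[D=2643456/1578863 E=4846080/2474953 F=4112891392/1621094215 G=4846080/2474953] → run D
t=15: vr[D=3455488/1578863 E=4846080/2474953 F=4112891392/1621094215 G=4846080/2474953] → run E
t=16: vr[D=3455488/1578863 E=5658112/2474953 F=4112891392/1621094215 G=4846080/2474953] → run G
t=17: vr[D=3455488/1578863 E=5658112/2474953 F=4112891392/1621094215 G=5658112/2474953] → run D
t=18: vr[D=4267520/1578863 E=5658112/2474953 F=4112891392/1621094215 G=5658112/2474953] → run E
t=19: vr[D=4267520/1578863 F=4112891392/1621094215 G=5658112/2474953] → run G
t=20: vr[D=4267520/1578863 F=4112891392/1621094215 G=6470144/2474953] → run F
t=21: vr[D=4267520/1578863 G=6470144/2474953] → run G
t=22: vr[D=4267520/1578863 G=7282176/2474953] → run D
t=23: vr[D=5079552/1578863 G=7282176/2474953] → run G
t=24: vr[D=5079552/1578863] → run D
t=25: vr[D=5891584/1578863] → run D
t=26: vr[D=6703616/1578863] → run D
t=27: (idle)
t=28: (idle)
t=29: (idle)
t=30: (idle)
t=31: (idle)
t=32: (idle)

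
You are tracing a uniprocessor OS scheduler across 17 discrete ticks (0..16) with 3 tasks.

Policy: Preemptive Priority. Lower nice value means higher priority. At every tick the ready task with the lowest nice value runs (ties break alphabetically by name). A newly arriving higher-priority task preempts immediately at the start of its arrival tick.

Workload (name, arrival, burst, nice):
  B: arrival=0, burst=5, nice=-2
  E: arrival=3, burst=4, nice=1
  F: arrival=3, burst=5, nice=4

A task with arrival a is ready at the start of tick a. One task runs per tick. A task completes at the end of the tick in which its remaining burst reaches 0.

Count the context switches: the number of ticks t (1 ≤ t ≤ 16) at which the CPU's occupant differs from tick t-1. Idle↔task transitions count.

t=0: ready={B} → run B
t=1: ready={B} → run B
t=2: ready={B} → run B
t=3: ready={B,E,F} → run B
t=4: ready={B,E,F} → run B
t=5: ready={E,F} → run E
t=6: ready={E,F} → run E
t=7: ready={E,F} → run E
t=8: ready={E,F} → run E
t=9: ready={F} → run F
t=10: ready={F} → run F
t=11: ready={F} → run F
t=12: ready={F} → run F
t=13: ready={F} → run F
t=14: (idle)
t=15: (idle)
t=16: (idle)

context switches = 3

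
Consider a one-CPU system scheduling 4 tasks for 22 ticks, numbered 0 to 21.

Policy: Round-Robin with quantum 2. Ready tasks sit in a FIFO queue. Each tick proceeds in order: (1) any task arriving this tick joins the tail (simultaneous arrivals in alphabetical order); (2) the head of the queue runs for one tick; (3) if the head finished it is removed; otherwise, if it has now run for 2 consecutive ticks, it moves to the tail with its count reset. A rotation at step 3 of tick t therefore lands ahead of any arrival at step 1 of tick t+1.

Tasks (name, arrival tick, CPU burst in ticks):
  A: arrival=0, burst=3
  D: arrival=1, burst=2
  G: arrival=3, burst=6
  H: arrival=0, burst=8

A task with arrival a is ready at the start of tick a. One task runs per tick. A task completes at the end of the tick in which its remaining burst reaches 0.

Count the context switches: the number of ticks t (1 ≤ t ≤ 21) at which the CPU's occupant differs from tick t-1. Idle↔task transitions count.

t=0: queue=[A,H] q_used=0 → run A
t=1: queue=[A,H,D] q_used=1 → run A
t=2: queue=[H,D,A] q_used=0 → run H
t=3: queue=[H,D,A,G] q_used=1 → run H
t=4: queue=[D,A,G,H] q_used=0 → run D
t=5: queue=[D,A,G,H] q_used=1 → run D
t=6: queue=[A,G,H] q_used=0 → run A
t=7: queue=[G,H] q_used=0 → run G
t=8: queue=[G,H] q_used=1 → run G
t=9: queue=[H,G] q_used=0 → run H
t=10: queue=[H,G] q_used=1 → run H
t=11: queue=[G,H] q_used=0 → run G
t=12: queue=[G,H] q_used=1 → run G
t=13: queue=[H,G] q_used=0 → run H
t=14: queue=[H,G] q_used=1 → run H
t=15: queue=[G,H] q_used=0 → run G
t=16: queue=[G,H] q_used=1 → run G
t=17: queue=[H] q_used=0 → run H
t=18: queue=[H] q_used=1 → run H
t=19: (idle)
t=20: (idle)
t=21: (idle)

context switches = 10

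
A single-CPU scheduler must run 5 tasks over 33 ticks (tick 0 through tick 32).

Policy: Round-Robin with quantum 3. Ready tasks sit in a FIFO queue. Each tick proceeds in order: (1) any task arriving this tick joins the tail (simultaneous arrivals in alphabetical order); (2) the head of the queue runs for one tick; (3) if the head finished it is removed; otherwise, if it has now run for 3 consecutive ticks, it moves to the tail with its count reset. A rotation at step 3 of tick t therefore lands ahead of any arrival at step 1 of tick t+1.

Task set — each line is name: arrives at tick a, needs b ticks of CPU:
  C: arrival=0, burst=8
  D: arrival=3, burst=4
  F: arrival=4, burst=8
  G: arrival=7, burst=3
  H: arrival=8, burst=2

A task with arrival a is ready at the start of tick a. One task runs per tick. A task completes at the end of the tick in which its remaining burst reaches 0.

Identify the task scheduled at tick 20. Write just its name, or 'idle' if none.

running at tick 20 = F

t=0: queue=[C] q_used=0 → run C
t=1: queue=[C] q_used=1 → run C
t=2: queue=[C] q_used=2 → run C
t=3: queue=[C,D] q_used=0 → run C
t=4: queue=[C,D,F] q_used=1 → run C
t=5: queue=[C,D,F] q_used=2 → run C
t=6: queue=[D,F,C] q_used=0 → run D
t=7: queue=[D,F,C,G] q_used=1 → run D
t=8: queue=[D,F,C,G,H] q_used=2 → run D
t=9: queue=[F,C,G,H,D] q_used=0 → run F
t=10: queue=[F,C,G,H,D] q_used=1 → run F
t=11: queue=[F,C,G,H,D] q_used=2 → run F
t=12: queue=[C,G,H,D,F] q_used=0 → run C
t=13: queue=[C,G,H,D,F] q_used=1 → run C
t=14: queue=[G,H,D,F] q_used=0 → run G
t=15: queue=[G,H,D,F] q_used=1 → run G
t=16: queue=[G,H,D,F] q_used=2 → run G
t=17: queue=[H,D,F] q_used=0 → run H
t=18: queue=[H,D,F] q_used=1 → run H
t=19: queue=[D,F] q_used=0 → run D
t=20: queue=[F] q_used=0 → run F
t=21: queue=[F] q_used=1 → run F
t=22: queue=[F] q_used=2 → run F
t=23: queue=[F] q_used=0 → run F
t=24: queue=[F] q_used=1 → run F
t=25: (idle)
t=26: (idle)
t=27: (idle)
t=28: (idle)
t=29: (idle)
t=30: (idle)
t=31: (idle)
t=32: (idle)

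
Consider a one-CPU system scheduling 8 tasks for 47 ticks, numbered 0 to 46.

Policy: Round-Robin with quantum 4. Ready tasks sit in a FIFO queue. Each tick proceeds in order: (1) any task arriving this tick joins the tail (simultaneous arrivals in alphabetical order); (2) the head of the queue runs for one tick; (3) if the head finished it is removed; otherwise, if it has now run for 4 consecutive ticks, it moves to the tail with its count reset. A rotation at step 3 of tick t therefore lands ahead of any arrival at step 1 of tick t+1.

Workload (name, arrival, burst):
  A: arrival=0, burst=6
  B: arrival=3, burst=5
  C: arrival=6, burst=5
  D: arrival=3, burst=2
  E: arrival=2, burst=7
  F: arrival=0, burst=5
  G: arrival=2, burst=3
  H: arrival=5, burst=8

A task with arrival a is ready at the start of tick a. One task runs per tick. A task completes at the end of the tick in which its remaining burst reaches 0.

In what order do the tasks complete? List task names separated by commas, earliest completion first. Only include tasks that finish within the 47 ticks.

t=0: queue=[A,F] q_used=0 → run A
t=1: queue=[A,F] q_used=1 → run A
t=2: queue=[A,F,E,G] q_used=2 → run A
t=3: queue=[A,F,E,G,B,D] q_used=3 → run A
t=4: queue=[F,E,G,B,D,A] q_used=0 → run F
t=5: queue=[F,E,G,B,D,A,H] q_used=1 → run F
t=6: queue=[F,E,G,B,D,A,H,C] q_used=2 → run F
t=7: queue=[F,E,G,B,D,A,H,C] q_used=3 → run F
t=8: queue=[E,G,B,D,A,H,C,F] q_used=0 → run E
t=9: queue=[E,G,B,D,A,H,C,F] q_used=1 → run E
t=10: queue=[E,G,B,D,A,H,C,F] q_used=2 → run E
t=11: queue=[E,G,B,D,A,H,C,F] q_used=3 → run E
t=12: queue=[G,B,D,A,H,C,F,E] q_used=0 → run G
t=13: queue=[G,B,D,A,H,C,F,E] q_used=1 → run G
t=14: queue=[G,B,D,A,H,C,F,E] q_used=2 → run G
t=15: queue=[B,D,A,H,C,F,E] q_used=0 → run B
t=16: queue=[B,D,A,H,C,F,E] q_used=1 → run B
t=17: queue=[B,D,A,H,C,F,E] q_used=2 → run B
t=18: queue=[B,D,A,H,C,F,E] q_used=3 → run B
t=19: queue=[D,A,H,C,F,E,B] q_used=0 → run D
t=20: queue=[D,A,H,C,F,E,B] q_used=1 → run D
t=21: queue=[A,H,C,F,E,B] q_used=0 → run A
t=22: queue=[A,H,C,F,E,B] q_used=1 → run A
t=23: queue=[H,C,F,E,B] q_used=0 → run H
t=24: queue=[H,C,F,E,B] q_used=1 → run H
t=25: queue=[H,C,F,E,B] q_used=2 → run H
t=26: queue=[H,C,F,E,B] q_used=3 → run H
t=27: queue=[C,F,E,B,H] q_used=0 → run C
t=28: queue=[C,F,E,B,H] q_used=1 → run C
t=29: queue=[C,F,E,B,H] q_used=2 → run C
t=30: queue=[C,F,E,B,H] q_used=3 → run C
t=31: queue=[F,E,B,H,C] q_used=0 → run F
t=32: queue=[E,B,H,C] q_used=0 → run E
t=33: queue=[E,B,H,C] q_used=1 → run E
t=34: queue=[E,B,H,C] q_used=2 → run E
t=35: queue=[B,H,C] q_used=0 → run B
t=36: queue=[H,C] q_used=0 → run H
t=37: queue=[H,C] q_used=1 → run H
t=38: queue=[H,C] q_used=2 → run H
t=39: queue=[H,C] q_used=3 → run H
t=40: queue=[C] q_used=0 → run C
t=41: (idle)
t=42: (idle)
t=43: (idle)
t=44: (idle)
t=45: (idle)
t=46: (idle)

completion order = G, D, A, F, E, B, H, C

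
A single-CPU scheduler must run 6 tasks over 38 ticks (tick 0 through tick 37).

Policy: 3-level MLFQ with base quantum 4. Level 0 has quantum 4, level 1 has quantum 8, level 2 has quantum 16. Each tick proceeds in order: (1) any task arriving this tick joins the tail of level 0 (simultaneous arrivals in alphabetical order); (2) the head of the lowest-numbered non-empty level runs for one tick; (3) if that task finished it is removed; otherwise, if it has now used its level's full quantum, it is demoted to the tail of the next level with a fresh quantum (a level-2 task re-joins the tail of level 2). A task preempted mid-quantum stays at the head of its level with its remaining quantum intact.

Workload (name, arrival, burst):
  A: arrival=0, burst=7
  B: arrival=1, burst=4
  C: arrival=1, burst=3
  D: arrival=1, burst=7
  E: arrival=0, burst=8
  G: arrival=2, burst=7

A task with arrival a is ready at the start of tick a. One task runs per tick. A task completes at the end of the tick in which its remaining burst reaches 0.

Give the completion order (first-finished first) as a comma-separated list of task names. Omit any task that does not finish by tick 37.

t=0: L0/L1/L2 = AE/-/- → run A
t=1: L0/L1/L2 = AEBCD/-/- → run A
t=2: L0/L1/L2 = AEBCDG/-/- → run A
t=3: L0/L1/L2 = AEBCDG/-/- → run A
t=4: L0/L1/L2 = EBCDG/A/- → run E
t=5: L0/L1/L2 = EBCDG/A/- → run E
t=6: L0/L1/L2 = EBCDG/A/- → run E
t=7: L0/L1/L2 = EBCDG/A/- → run E
t=8: L0/L1/L2 = BCDG/AE/- → run B
t=9: L0/L1/L2 = BCDG/AE/- → run B
t=10: L0/L1/L2 = BCDG/AE/- → run B
t=11: L0/L1/L2 = BCDG/AE/- → run B
t=12: L0/L1/L2 = CDG/AE/- → run C
t=13: L0/L1/L2 = CDG/AE/- → run C
t=14: L0/L1/L2 = CDG/AE/- → run C
t=15: L0/L1/L2 = DG/AE/- → run D
t=16: L0/L1/L2 = DG/AE/- → run D
t=17: L0/L1/L2 = DG/AE/- → run D
t=18: L0/L1/L2 = DG/AE/- → run D
t=19: L0/L1/L2 = G/AED/- → run G
t=20: L0/L1/L2 = G/AED/- → run G
t=21: L0/L1/L2 = G/AED/- → run G
t=22: L0/L1/L2 = G/AED/- → run G
t=23: L0/L1/L2 = -/AEDG/- → run A
t=24: L0/L1/L2 = -/AEDG/- → run A
t=25: L0/L1/L2 = -/AEDG/- → run A
t=26: L0/L1/L2 = -/EDG/- → run E
t=27: L0/L1/L2 = -/EDG/- → run E
t=28: L0/L1/L2 = -/EDG/- → run E
t=29: L0/L1/L2 = -/EDG/- → run E
t=30: L0/L1/L2 = -/DG/- → run D
t=31: L0/L1/L2 = -/DG/- → run D
t=32: L0/L1/L2 = -/DG/- → run D
t=33: L0/L1/L2 = -/G/- → run G
t=34: L0/L1/L2 = -/G/- → run G
t=35: L0/L1/L2 = -/G/- → run G
t=36: (idle)
t=37: (idle)

completion order = B, C, A, E, D, G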